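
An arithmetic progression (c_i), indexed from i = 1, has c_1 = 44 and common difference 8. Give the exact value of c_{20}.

196

c_i = 44 + (i - 1)·8.
c_{20} = 44 + 19·8 = 196.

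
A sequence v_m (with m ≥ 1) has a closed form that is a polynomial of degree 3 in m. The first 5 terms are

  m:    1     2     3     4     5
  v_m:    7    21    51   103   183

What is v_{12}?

2031

1st diffs: 14, 30, 52, 80.
2nd diffs: 16, 22, 28.
3rd diffs: 6, 6 (constant).
Newton forward-difference form: v_m = 7 + 14·C(m-1,1) + 16·C(m-1,2) + 6·C(m-1,3).
At m = 12: m-1 = 11, so v_{12} = 7 + 154 + 880 + 990 = 2031.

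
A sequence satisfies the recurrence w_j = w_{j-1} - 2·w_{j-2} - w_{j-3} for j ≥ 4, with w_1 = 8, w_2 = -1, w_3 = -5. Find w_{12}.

498

Iterate the recurrence:
w_4 = -11  w_5 = 0  w_6 = 27  w_7 = 38  w_8 = -16  w_9 = -119  w_{10} = -125  w_{11} = 129  w_{12} = 498.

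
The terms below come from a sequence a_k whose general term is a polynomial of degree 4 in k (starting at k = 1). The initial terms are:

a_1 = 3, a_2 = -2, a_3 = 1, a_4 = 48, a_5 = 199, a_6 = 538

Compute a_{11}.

9673

1st diffs: -5, 3, 47, 151, 339.
2nd diffs: 8, 44, 104, 188.
3rd diffs: 36, 60, 84.
4th diffs: 24, 24 (constant).
Newton forward-difference form: a_k = 3 + (-5)·C(k-1,1) + 8·C(k-1,2) + 36·C(k-1,3) + 24·C(k-1,4).
At k = 11: k-1 = 10, so a_{11} = 3 - 50 + 360 + 4320 + 5040 = 9673.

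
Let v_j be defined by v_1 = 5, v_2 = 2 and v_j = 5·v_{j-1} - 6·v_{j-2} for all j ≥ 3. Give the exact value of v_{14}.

Applying the relation repeatedly:
v_3 = -20, v_4 = -112, v_5 = -440, …, v_{11} = -459080, v_{12} = -1390552, v_{13} = -4198280, v_{14} = -12648088.
(Characteristic roots are 3 and 2.)

-12648088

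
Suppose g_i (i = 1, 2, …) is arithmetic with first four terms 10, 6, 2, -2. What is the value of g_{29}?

-102

Common difference d = -4.
g_i = 10 + (i - 1)·(-4).
g_{29} = 10 + 28·(-4) = -102.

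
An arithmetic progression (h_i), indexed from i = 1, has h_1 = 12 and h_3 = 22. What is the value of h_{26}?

137

Common difference d = (22 - 12) / (3 - 1) = 5.
h_i = 12 + (i - 1)·5.
h_{26} = 12 + 25·5 = 137.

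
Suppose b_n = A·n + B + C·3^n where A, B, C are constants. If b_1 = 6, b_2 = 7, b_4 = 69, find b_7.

Plug in n = 1, 2, 4: A + B + 3C = 6; 2A + B + 9C = 7; 4A + B + 81C = 69.
Subtracting the first from the second: A + 6C = 1.
Subtracting the second from the third: 2A + 72C = 62.
Solving: C = 1, A = -5, then B = 8.
Hence b_7 = -5·7 + 8 + 1·2187 = 2160.

2160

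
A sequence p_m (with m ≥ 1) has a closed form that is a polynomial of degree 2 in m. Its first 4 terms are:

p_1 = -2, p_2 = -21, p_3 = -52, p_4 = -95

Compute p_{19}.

-2180

1st diffs: -19, -31, -43.
2nd diffs: -12, -12 (constant).
So p_m = -6m^2 - m + 5.
Evaluating at m = 19 gives p_{19} = -2180.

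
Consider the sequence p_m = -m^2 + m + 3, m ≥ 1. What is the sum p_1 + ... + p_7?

-91

Over m = 1..7: Σm = 28, Σm² = 140.
Total = (-1)·140 + (1)·28 + (3)·7 = -91.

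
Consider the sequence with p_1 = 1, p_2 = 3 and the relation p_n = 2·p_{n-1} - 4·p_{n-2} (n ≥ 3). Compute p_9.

Compute successive terms:
p_3 = 2  p_4 = -8  p_5 = -24  p_6 = -16  p_7 = 64  p_8 = 192  p_9 = 128.

128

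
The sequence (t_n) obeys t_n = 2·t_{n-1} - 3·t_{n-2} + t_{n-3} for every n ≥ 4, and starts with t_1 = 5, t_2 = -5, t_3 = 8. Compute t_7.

Applying the relation repeatedly:
t_4 = 36;  t_5 = 43;  t_6 = -14;  t_7 = -121.

-121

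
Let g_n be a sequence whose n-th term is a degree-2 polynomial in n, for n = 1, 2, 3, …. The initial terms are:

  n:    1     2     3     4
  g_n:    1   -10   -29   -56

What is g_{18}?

1st diffs: -11, -19, -27.
2nd diffs: -8, -8 (constant).
Newton forward-difference form: g_n = 1 + (-11)·C(n-1,1) + (-8)·C(n-1,2).
At n = 18: n-1 = 17, so g_{18} = 1 - 187 - 1088 = -1274.

-1274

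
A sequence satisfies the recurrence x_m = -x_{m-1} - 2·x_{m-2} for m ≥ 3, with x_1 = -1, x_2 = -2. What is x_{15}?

-184

Applying the relation repeatedly:
x_3 = 4;  x_4 = 0;  x_5 = -8;  …;  x_{12} = -24;  x_{13} = 136;  x_{14} = -88;  x_{15} = -184.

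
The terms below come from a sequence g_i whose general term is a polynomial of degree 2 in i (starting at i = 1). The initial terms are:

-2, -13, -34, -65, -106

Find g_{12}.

1st diffs: -11, -21, -31, -41.
2nd diffs: -10, -10, -10 (constant).
Newton forward-difference form: g_i = -2 + (-11)·C(i-1,1) + (-10)·C(i-1,2).
At i = 12: i-1 = 11, so g_{12} = -2 - 121 - 550 = -673.

-673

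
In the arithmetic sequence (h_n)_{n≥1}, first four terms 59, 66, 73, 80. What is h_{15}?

Common difference d = 7.
h_n = 59 + (n - 1)·7.
h_{15} = 59 + 14·7 = 157.

157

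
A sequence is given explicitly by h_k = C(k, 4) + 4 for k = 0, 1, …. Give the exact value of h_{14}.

1005

C(14, 4) = 1001, so h_{14} = 1005.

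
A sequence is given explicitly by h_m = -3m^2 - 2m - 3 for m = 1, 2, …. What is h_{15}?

h_{15} = -3·15^2 - 2·15 - 3 = -708.

-708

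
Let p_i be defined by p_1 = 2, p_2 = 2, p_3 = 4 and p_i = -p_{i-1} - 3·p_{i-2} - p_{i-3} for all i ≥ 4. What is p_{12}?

-228

p_4 = -12;  p_5 = -2;  p_6 = 34;  p_7 = -16;  p_8 = -84;  p_9 = 98;  p_{10} = 170;  p_{11} = -380;  p_{12} = -228.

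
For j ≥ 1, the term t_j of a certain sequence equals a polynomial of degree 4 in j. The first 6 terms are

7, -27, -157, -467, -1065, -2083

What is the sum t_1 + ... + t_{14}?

1st diffs: -34, -130, -310, -598, -1018.
2nd diffs: -96, -180, -288, -420.
3rd diffs: -84, -108, -132.
4th diffs: -24, -24 (constant).
Newton forward-difference form: t_j = 7 + (-34)·C(j-1,1) + (-96)·C(j-1,2) + (-84)·C(j-1,3) + (-24)·C(j-1,4).
Continuing: …, -3677, -6027, -9337, -13835, …, t_{14} = -49107.
Summing j = 1..14 (14 terms) gives -170072.

-170072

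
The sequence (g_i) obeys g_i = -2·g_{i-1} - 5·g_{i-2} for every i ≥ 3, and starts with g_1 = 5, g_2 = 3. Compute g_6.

-357

g_3 = -31;  g_4 = 47;  g_5 = 61;  g_6 = -357.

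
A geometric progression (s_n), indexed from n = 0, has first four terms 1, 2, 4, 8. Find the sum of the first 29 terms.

Common ratio r = 2.
s_n = 1·2^(n-0).
S = 1·(2^29 - 1)/(2 - 1) = 1·(536870912 - 1)/(1) = 536870911.

536870911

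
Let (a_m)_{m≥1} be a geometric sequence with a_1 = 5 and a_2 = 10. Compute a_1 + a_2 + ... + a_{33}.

Common ratio r = 2.
a_m = 5·2^(m-1).
S = 5·(2^33 - 1)/(2 - 1) = 5·(8589934592 - 1)/(1) = 42949672955.

42949672955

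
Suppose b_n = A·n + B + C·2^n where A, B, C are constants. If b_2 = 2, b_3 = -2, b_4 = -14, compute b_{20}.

The three given values yield: 2A + B + 4C = 2; 3A + B + 8C = -2; 4A + B + 16C = -14.
Subtracting the first from the second: A + 4C = -4.
Subtracting the second from the third: A + 8C = -12.
Solving: C = -2, A = 4, then B = 2.
Therefore b_{20} = 80 + 2 + (-2)·1048576 = -2097070.

-2097070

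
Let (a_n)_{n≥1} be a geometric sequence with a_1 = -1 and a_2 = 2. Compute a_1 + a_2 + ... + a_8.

Common ratio r = -2.
a_n = (-1)·(-2)^(n-1).
S = (-1)·((-2)^8 - 1)/(-2 - 1) = (-1)·(256 - 1)/(-3) = 85.

85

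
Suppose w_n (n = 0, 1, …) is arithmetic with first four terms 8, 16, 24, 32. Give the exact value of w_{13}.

Common difference d = 8.
w_n = 8 + (n - 0)·8.
w_{13} = 8 + 13·8 = 112.

112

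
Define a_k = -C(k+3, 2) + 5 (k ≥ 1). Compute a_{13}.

-115

C(16, 2) = 120, so a_{13} = -115.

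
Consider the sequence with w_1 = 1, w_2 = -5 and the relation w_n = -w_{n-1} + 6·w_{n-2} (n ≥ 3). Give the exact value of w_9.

9083

Step forward from the initial values:
w_3 = 11;  w_4 = -41;  w_5 = 107;  w_6 = -353;  w_7 = 995;  w_8 = -3113;  w_9 = 9083.
(Characteristic roots are 2 and -3.)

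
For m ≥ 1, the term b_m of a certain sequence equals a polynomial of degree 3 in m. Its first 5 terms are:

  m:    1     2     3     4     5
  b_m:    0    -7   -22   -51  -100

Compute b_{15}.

1st diffs: -7, -15, -29, -49.
2nd diffs: -8, -14, -20.
3rd diffs: -6, -6 (constant).
Newton forward-difference form: b_m = (-7)·C(m-1,1) + (-8)·C(m-1,2) + (-6)·C(m-1,3).
At m = 15: m-1 = 14, so b_{15} = -98 - 728 - 2184 = -3010.

-3010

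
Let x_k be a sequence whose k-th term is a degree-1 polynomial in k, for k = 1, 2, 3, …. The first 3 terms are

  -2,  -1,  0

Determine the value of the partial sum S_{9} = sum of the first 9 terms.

1st diffs: 1, 1 (constant).
So x_k = k - 3.
Continuing: …, 1, 2, 3, 4, …, x_9 = 6.
Summing k = 1..9 (9 terms) gives 18.

18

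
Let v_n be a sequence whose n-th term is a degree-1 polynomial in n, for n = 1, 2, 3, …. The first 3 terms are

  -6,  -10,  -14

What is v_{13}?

-54

1st diffs: -4, -4 (constant).
So v_n = -4n - 2.
Evaluating at n = 13 gives v_{13} = -54.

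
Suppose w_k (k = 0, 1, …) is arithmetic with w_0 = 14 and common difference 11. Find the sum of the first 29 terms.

4872

w_k = 14 + (k - 0)·11.
w_{28} = 322; S = 29·(14 + 322)/2 = 4872.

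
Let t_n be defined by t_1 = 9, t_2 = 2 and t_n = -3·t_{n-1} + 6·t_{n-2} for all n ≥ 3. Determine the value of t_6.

-2844

Iterate the recurrence:
t_3 = 48; t_4 = -132; t_5 = 684; t_6 = -2844.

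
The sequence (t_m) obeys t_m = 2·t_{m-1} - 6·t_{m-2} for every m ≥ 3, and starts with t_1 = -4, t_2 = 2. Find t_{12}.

t_3 = 28; t_4 = 44; t_5 = -80; t_6 = -424; t_7 = -368; t_8 = 1808; t_9 = 5824; t_{10} = 800; t_{11} = -33344; t_{12} = -71488.

-71488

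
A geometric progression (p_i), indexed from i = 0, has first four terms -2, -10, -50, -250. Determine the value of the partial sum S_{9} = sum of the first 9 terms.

Common ratio r = 5.
p_i = (-2)·5^(i-0).
S = (-2)·(5^9 - 1)/(5 - 1) = (-2)·(1953125 - 1)/(4) = -976562.

-976562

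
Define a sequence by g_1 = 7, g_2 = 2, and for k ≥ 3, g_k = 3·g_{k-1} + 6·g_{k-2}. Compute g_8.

61668

Compute successive terms:
g_3 = 48; g_4 = 156; g_5 = 756; g_6 = 3204; g_7 = 14148; g_8 = 61668.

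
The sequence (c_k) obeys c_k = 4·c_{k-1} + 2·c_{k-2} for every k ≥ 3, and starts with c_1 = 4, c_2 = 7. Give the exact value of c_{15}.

Step forward from the initial values:
c_3 = 36, c_4 = 158, c_5 = 704, …, c_{12} = 24304608, c_{13} = 108143104, c_{14} = 481181632, c_{15} = 2141012736.

2141012736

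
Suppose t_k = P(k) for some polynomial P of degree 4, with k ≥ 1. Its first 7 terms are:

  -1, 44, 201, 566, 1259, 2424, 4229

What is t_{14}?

53936

1st diffs: 45, 157, 365, 693, 1165, 1805.
2nd diffs: 112, 208, 328, 472, 640.
3rd diffs: 96, 120, 144, 168.
4th diffs: 24, 24, 24 (constant).
Newton forward-difference form: t_k = -1 + 45·C(k-1,1) + 112·C(k-1,2) + 96·C(k-1,3) + 24·C(k-1,4).
At k = 14: k-1 = 13, so t_{14} = -1 + 585 + 8736 + 27456 + 17160 = 53936.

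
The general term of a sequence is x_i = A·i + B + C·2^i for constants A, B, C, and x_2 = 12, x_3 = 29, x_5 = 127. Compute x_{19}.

2097165

Plug in i = 2, 3, 5: 2A + B + 4C = 12; 3A + B + 8C = 29; 5A + B + 32C = 127.
Subtracting the first from the second: A + 4C = 17.
Subtracting the second from the third: 2A + 24C = 98.
Solving: C = 4, A = 1, then B = -6.
Therefore x_{19} = 19 + (-6) + 4·524288 = 2097165.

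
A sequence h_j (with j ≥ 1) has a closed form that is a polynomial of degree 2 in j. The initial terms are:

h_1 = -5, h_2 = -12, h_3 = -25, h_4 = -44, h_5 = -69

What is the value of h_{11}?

1st diffs: -7, -13, -19, -25.
2nd diffs: -6, -6, -6 (constant).
So h_j = -3j^2 + 2j - 4.
Evaluating at j = 11 gives h_{11} = -345.

-345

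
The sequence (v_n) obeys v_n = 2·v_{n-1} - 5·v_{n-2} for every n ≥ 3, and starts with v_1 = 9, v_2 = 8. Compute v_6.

v_3 = -29, v_4 = -98, v_5 = -51, v_6 = 388.

388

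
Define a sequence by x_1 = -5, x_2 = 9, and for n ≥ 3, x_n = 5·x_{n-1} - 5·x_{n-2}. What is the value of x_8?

57625

Iterate the recurrence:
x_3 = 70; x_4 = 305; x_5 = 1175; x_6 = 4350; x_7 = 15875; x_8 = 57625.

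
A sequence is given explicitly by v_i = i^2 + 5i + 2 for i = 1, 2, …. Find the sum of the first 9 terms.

Over i = 1..9: Σi = 45, Σi² = 285.
Total = (1)·285 + (5)·45 + (2)·9 = 528.

528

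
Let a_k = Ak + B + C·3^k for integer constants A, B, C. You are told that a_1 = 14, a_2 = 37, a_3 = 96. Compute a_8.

19723

At k = 1, 2, 3: A + B + 3C = 14; 2A + B + 9C = 37; 3A + B + 27C = 96.
Subtracting the first from the second: A + 6C = 23.
Subtracting the second from the third: A + 18C = 59.
Solving: C = 3, A = 5, then B = 0.
Hence a_8 = 5·8 + 0 + 3·6561 = 19723.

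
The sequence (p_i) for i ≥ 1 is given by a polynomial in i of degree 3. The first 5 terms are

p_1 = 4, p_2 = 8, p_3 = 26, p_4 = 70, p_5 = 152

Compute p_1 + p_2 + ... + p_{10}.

1st diffs: 4, 18, 44, 82.
2nd diffs: 14, 26, 38.
3rd diffs: 12, 12 (constant).
Newton forward-difference form: p_i = 4 + 4·C(i-1,1) + 14·C(i-1,2) + 12·C(i-1,3).
Continuing: …, 284, 478, 746, 1100, …, p_{10} = 1552.
Summing i = 1..10 (10 terms) gives 4420.

4420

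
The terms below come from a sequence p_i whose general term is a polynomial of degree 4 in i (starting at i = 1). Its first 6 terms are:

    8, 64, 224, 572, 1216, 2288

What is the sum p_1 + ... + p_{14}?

1st diffs: 56, 160, 348, 644, 1072.
2nd diffs: 104, 188, 296, 428.
3rd diffs: 84, 108, 132.
4th diffs: 24, 24 (constant).
Newton forward-difference form: p_i = 8 + 56·C(i-1,1) + 104·C(i-1,2) + 84·C(i-1,3) + 24·C(i-1,4).
Continuing: …, 3944, 6364, 9752, 14336, …, p_{14} = 50032.
Summing i = 1..14 (14 terms) gives 175196.

175196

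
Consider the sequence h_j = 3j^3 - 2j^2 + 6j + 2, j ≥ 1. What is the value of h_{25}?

h_{25} = 3·25^3 - 2·25^2 + 6·25 + 2 = 45777.

45777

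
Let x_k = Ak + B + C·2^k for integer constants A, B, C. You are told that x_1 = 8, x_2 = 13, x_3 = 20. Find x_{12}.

4135

At k = 1, 2, 3: A + B + 2C = 8; 2A + B + 4C = 13; 3A + B + 8C = 20.
Subtracting the first from the second: A + 2C = 5.
Subtracting the second from the third: A + 4C = 7.
Solving: C = 1, A = 3, then B = 3.
So x_k = 3·k + 3 + 1·2^k; at k=12 this is 4135.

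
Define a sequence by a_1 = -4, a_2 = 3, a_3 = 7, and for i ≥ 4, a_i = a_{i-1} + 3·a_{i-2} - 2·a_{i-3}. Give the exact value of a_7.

166

Step forward from the initial values:
a_4 = 24; a_5 = 39; a_6 = 97; a_7 = 166.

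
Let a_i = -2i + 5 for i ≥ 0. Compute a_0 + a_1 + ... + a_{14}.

-135

Over i = 0..14: Σi = 105.
Total = (-2)·105 + (5)·15 = -135.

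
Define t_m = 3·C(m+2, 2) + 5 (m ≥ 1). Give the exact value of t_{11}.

C(13, 2) = 78, so t_{11} = 239.

239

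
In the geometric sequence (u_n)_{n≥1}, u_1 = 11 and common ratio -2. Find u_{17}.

u_n = 11·(-2)^(n-1).
u_{17} = 11·(-2)^16 = 720896.

720896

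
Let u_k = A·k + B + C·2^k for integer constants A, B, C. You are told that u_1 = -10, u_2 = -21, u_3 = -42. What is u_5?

At k = 1, 2, 3: A + B + 2C = -10; 2A + B + 4C = -21; 3A + B + 8C = -42.
Subtracting the first from the second: A + 2C = -11.
Subtracting the second from the third: A + 4C = -21.
Solving: C = -5, A = -1, then B = 1.
Therefore u_5 = -5 + 1 + (-5)·32 = -164.

-164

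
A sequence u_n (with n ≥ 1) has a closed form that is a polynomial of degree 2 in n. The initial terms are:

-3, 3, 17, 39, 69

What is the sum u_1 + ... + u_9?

1st diffs: 6, 14, 22, 30.
2nd diffs: 8, 8, 8 (constant).
Newton forward-difference form: u_n = -3 + 6·C(n-1,1) + 8·C(n-1,2).
Continuing: 107, 153, 207, 269.
Summing n = 1..9 (9 terms) gives 861.

861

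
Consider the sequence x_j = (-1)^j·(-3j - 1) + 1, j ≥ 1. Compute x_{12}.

(-1)^12 = 1; -3j - 1 at j=12 is -37; so x_{12} = -36.

-36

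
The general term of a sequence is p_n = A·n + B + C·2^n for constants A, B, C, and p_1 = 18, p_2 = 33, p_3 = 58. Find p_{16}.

327763

Plug in n = 1, 2, 3: A + B + 2C = 18; 2A + B + 4C = 33; 3A + B + 8C = 58.
Subtracting the first from the second: A + 2C = 15.
Subtracting the second from the third: A + 4C = 25.
Solving: C = 5, A = 5, then B = 3.
So p_n = 5·n + 3 + 5·2^n; at n=16 this is 327763.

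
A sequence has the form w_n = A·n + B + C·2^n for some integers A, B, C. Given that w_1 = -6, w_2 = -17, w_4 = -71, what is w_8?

Plug in n = 1, 2, 4: A + B + 2C = -6; 2A + B + 4C = -17; 4A + B + 16C = -71.
Subtracting the first from the second: A + 2C = -11.
Subtracting the second from the third: 2A + 12C = -54.
Solving: C = -4, A = -3, then B = 5.
Hence w_8 = -3·8 + 5 + (-4)·256 = -1043.

-1043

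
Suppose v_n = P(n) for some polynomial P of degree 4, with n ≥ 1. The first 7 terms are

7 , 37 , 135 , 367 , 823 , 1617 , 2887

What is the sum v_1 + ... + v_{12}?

1st diffs: 30, 98, 232, 456, 794, 1270.
2nd diffs: 68, 134, 224, 338, 476.
3rd diffs: 66, 90, 114, 138.
4th diffs: 24, 24, 24 (constant).
So v_n = n^4 + n^3 + 3n^2 - n + 3.
Continuing: …, 4795, 7527, 11293, 16327, …, v_{12} = 22887.
Summing n = 1..12 (12 terms) gives 68702.

68702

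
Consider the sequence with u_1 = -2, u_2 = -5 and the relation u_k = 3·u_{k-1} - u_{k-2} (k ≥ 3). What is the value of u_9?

-4181

Applying the relation repeatedly:
u_3 = -13, u_4 = -34, u_5 = -89, u_6 = -233, u_7 = -610, u_8 = -1597, u_9 = -4181.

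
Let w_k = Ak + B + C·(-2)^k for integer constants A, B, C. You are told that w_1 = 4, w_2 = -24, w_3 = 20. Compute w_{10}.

The three given values yield: A + B - 2C = 4; 2A + B + 4C = -24; 3A + B - 8C = 20.
Subtracting the first from the second: A + 6C = -28.
Subtracting the second from the third: A - 12C = 44.
Solving: C = -4, A = -4, then B = 0.
Hence w_{10} = -4·10 + 0 + (-4)·1024 = -4136.

-4136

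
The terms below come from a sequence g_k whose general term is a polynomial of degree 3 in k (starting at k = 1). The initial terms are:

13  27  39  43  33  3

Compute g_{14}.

1st diffs: 14, 12, 4, -10, -30.
2nd diffs: -2, -8, -14, -20.
3rd diffs: -6, -6, -6 (constant).
Newton forward-difference form: g_k = 13 + 14·C(k-1,1) + (-2)·C(k-1,2) + (-6)·C(k-1,3).
At k = 14: k-1 = 13, so g_{14} = 13 + 182 - 156 - 1716 = -1677.

-1677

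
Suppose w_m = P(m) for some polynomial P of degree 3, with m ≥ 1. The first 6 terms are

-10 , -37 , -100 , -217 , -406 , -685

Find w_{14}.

1st diffs: -27, -63, -117, -189, -279.
2nd diffs: -36, -54, -72, -90.
3rd diffs: -18, -18, -18 (constant).
Newton forward-difference form: w_m = -10 + (-27)·C(m-1,1) + (-36)·C(m-1,2) + (-18)·C(m-1,3).
At m = 14: m-1 = 13, so w_{14} = -10 - 351 - 2808 - 5148 = -8317.

-8317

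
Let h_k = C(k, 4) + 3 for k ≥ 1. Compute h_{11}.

333

C(11, 4) = 330, so h_{11} = 333.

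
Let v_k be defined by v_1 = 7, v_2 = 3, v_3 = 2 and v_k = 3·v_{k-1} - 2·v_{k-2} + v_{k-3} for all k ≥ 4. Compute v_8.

257

Iterate the recurrence:
v_4 = 7, v_5 = 20, v_6 = 48, v_7 = 111, v_8 = 257.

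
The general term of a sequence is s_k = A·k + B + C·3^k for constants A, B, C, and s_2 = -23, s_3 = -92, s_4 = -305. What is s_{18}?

Write the equations: 2A + B + 9C = -23; 3A + B + 27C = -92; 4A + B + 81C = -305.
Subtracting the first from the second: A + 18C = -69.
Subtracting the second from the third: A + 54C = -213.
Solving: C = -4, A = 3, then B = 7.
So s_k = 3·k + 7 + (-4)·3^k; at k=18 this is -1549681895.

-1549681895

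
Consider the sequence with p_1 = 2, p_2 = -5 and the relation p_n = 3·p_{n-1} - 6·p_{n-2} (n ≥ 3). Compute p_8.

Applying the relation repeatedly:
p_3 = -27  p_4 = -51  p_5 = 9  p_6 = 333  p_7 = 945  p_8 = 837.

837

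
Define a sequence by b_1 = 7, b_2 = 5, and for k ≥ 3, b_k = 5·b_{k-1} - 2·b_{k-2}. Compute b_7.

4219

Applying the relation repeatedly:
b_3 = 11;  b_4 = 45;  b_5 = 203;  b_6 = 925;  b_7 = 4219.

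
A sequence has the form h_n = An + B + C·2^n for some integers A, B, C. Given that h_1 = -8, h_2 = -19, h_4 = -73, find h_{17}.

-524336

Plug in n = 1, 2, 4: A + B + 2C = -8; 2A + B + 4C = -19; 4A + B + 16C = -73.
Subtracting the first from the second: A + 2C = -11.
Subtracting the second from the third: 2A + 12C = -54.
Solving: C = -4, A = -3, then B = 3.
Hence h_{17} = -3·17 + 3 + (-4)·131072 = -524336.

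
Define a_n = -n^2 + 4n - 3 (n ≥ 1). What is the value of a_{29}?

a_{29} = -1·29^2 + 4·29 - 3 = -728.

-728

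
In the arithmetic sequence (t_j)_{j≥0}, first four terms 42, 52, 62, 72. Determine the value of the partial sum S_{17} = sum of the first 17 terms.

2074

Common difference d = 10.
t_j = 42 + (j - 0)·10.
t_{16} = 202; S = 17·(42 + 202)/2 = 2074.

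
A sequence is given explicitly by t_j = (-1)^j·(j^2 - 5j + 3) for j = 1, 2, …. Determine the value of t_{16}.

179

(-1)^16 = 1; j^2 - 5j + 3 at j=16 is 179; so t_{16} = 179.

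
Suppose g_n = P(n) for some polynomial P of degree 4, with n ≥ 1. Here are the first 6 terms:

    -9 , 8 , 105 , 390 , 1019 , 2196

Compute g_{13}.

52995

1st diffs: 17, 97, 285, 629, 1177.
2nd diffs: 80, 188, 344, 548.
3rd diffs: 108, 156, 204.
4th diffs: 48, 48 (constant).
Newton forward-difference form: g_n = -9 + 17·C(n-1,1) + 80·C(n-1,2) + 108·C(n-1,3) + 48·C(n-1,4).
At n = 13: n-1 = 12, so g_{13} = -9 + 204 + 5280 + 23760 + 23760 = 52995.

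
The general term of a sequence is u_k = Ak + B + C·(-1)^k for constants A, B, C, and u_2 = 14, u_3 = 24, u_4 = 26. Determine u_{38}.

230

Write the equations: 2A + B + C = 14; 3A + B - C = 24; 4A + B + C = 26.
Subtracting the first from the second: A - 2C = 10.
Subtracting the second from the third: A + 2C = 2.
Solving: C = -2, A = 6, then B = 4.
So u_k = 6·k + 4 + (-2)·(-1)^k; at k=38 this is 230.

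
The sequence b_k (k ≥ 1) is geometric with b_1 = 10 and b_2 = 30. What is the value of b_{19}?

3874204890

Common ratio r = 3.
b_k = 10·3^(k-1).
b_{19} = 10·3^18 = 3874204890.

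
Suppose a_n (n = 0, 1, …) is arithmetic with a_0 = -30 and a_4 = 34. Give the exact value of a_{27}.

402

Common difference d = (34 - (-30)) / (4 - 0) = 16.
a_n = -30 + (n - 0)·16.
a_{27} = -30 + 27·16 = 402.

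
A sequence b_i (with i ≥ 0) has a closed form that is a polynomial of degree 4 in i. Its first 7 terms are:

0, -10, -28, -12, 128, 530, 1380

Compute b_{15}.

1st diffs: -10, -18, 16, 140, 402, 850.
2nd diffs: -8, 34, 124, 262, 448.
3rd diffs: 42, 90, 138, 186.
4th diffs: 48, 48, 48 (constant).
So b_i = 2i^4 - 5i^3 - 3i^2 - 4i.
Evaluating at i = 15 gives b_{15} = 83640.

83640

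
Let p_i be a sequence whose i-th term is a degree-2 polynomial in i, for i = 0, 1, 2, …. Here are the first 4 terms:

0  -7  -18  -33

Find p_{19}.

1st diffs: -7, -11, -15.
2nd diffs: -4, -4 (constant).
Newton forward-difference form: p_i = (-7)·C(i,1) + (-4)·C(i,2).
At i = 19: i = 19, so p_{19} = -133 - 684 = -817.

-817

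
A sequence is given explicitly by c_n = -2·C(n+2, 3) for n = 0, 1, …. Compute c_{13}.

C(15, 3) = 455, so c_{13} = -910.

-910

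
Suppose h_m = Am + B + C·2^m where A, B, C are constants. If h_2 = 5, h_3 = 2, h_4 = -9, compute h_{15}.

-65458

The three given values yield: 2A + B + 4C = 5; 3A + B + 8C = 2; 4A + B + 16C = -9.
Subtracting the first from the second: A + 4C = -3.
Subtracting the second from the third: A + 8C = -11.
Solving: C = -2, A = 5, then B = 3.
Hence h_{15} = 5·15 + 3 + (-2)·32768 = -65458.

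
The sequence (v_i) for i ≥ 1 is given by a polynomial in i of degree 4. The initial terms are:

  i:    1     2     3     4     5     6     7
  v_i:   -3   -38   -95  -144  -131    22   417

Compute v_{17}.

57277

1st diffs: -35, -57, -49, 13, 153, 395.
2nd diffs: -22, 8, 62, 140, 242.
3rd diffs: 30, 54, 78, 102.
4th diffs: 24, 24, 24 (constant).
Newton forward-difference form: v_i = -3 + (-35)·C(i-1,1) + (-22)·C(i-1,2) + 30·C(i-1,3) + 24·C(i-1,4).
At i = 17: i-1 = 16, so v_{17} = -3 - 560 - 2640 + 16800 + 43680 = 57277.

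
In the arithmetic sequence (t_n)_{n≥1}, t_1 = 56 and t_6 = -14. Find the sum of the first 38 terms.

Common difference d = (-14 - 56) / (6 - 1) = -14.
t_n = 56 + (n - 1)·(-14).
t_{38} = -462; S = 38·(56 + (-462))/2 = -7714.

-7714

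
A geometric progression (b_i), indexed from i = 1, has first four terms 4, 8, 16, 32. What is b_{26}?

Common ratio r = 2.
b_i = 4·2^(i-1).
b_{26} = 4·2^25 = 134217728.

134217728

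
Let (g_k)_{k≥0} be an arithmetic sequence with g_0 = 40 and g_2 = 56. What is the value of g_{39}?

352

Common difference d = (56 - 40) / (2 - 0) = 8.
g_k = 40 + (k - 0)·8.
g_{39} = 40 + 39·8 = 352.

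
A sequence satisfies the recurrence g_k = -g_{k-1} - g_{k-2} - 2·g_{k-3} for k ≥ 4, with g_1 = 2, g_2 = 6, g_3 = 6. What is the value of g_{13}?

Applying the relation repeatedly:
g_4 = -16, g_5 = -2, g_6 = 6, g_7 = 28, g_8 = -30, g_9 = -10, g_{10} = -16, g_{11} = 86, g_{12} = -50, g_{13} = -4.

-4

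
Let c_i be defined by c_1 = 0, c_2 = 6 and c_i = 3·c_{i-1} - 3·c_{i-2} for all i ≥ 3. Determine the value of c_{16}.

Step forward from the initial values:
c_3 = 18;  c_4 = 36;  c_5 = 54;  …;  c_{13} = 0;  c_{14} = 4374;  c_{15} = 13122;  c_{16} = 26244.

26244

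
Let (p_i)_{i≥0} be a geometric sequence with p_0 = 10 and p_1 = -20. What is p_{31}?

Common ratio r = -2.
p_i = 10·(-2)^(i-0).
p_{31} = 10·(-2)^31 = -21474836480.

-21474836480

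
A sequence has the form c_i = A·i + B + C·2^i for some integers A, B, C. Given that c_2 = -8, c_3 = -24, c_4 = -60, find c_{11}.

Plug in i = 2, 3, 4: 2A + B + 4C = -8; 3A + B + 8C = -24; 4A + B + 16C = -60.
Subtracting the first from the second: A + 4C = -16.
Subtracting the second from the third: A + 8C = -36.
Solving: C = -5, A = 4, then B = 4.
Hence c_{11} = 4·11 + 4 + (-5)·2048 = -10192.

-10192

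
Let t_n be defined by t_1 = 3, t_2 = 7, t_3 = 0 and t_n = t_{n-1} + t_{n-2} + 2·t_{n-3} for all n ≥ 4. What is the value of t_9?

t_4 = 13, t_5 = 27, t_6 = 40, t_7 = 93, t_8 = 187, t_9 = 360.

360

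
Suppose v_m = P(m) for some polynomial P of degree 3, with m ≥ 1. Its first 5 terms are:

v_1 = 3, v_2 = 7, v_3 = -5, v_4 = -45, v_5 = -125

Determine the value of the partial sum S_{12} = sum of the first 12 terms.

-9160

1st diffs: 4, -12, -40, -80.
2nd diffs: -16, -28, -40.
3rd diffs: -12, -12 (constant).
Newton forward-difference form: v_m = 3 + 4·C(m-1,1) + (-16)·C(m-1,2) + (-12)·C(m-1,3).
Continuing: …, -257, -453, -725, -1085, …, v_{12} = -2813.
Summing m = 1..12 (12 terms) gives -9160.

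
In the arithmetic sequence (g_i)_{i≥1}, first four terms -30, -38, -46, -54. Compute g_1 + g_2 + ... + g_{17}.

Common difference d = -8.
g_i = -30 + (i - 1)·(-8).
g_{17} = -158; S = 17·(-30 + (-158))/2 = -1598.

-1598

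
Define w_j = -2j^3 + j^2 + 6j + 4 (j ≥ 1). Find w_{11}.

-2471

w_{11} = -2·11^3 + 1·11^2 + 6·11 + 4 = -2471.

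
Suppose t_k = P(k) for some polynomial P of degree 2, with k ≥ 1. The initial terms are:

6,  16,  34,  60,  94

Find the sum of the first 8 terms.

1st diffs: 10, 18, 26, 34.
2nd diffs: 8, 8, 8 (constant).
So t_k = 4k^2 - 2k + 4.
Continuing: 136, 186, 244.
Summing k = 1..8 (8 terms) gives 776.

776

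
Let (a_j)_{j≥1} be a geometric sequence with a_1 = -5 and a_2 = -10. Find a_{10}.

Common ratio r = 2.
a_j = (-5)·2^(j-1).
a_{10} = (-5)·2^9 = -2560.

-2560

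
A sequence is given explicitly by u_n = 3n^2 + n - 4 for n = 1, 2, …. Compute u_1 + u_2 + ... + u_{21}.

Over n = 1..21: Σn = 231, Σn² = 3311.
Total = (3)·3311 + (1)·231 + (-4)·21 = 10080.

10080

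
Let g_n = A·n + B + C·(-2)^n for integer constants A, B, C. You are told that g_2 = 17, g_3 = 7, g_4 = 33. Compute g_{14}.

At n = 2, 3, 4: 2A + B + 4C = 17; 3A + B - 8C = 7; 4A + B + 16C = 33.
Subtracting the first from the second: A - 12C = -10.
Subtracting the second from the third: A + 24C = 26.
Solving: C = 1, A = 2, then B = 9.
Hence g_{14} = 2·14 + 9 + 1·16384 = 16421.

16421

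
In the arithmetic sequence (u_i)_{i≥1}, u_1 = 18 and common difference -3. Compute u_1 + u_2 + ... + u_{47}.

-2397

u_i = 18 + (i - 1)·(-3).
u_{47} = -120; S = 47·(18 + (-120))/2 = -2397.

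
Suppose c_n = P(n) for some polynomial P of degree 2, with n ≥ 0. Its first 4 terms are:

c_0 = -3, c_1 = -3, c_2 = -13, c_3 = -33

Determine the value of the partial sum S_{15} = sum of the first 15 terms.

1st diffs: 0, -10, -20.
2nd diffs: -10, -10 (constant).
Newton forward-difference form: c_n = -3 + (-10)·C(n,2).
Continuing: …, -63, -103, -153, -213, …, c_{14} = -913.
Summing n = 0..14 (15 terms) gives -4595.

-4595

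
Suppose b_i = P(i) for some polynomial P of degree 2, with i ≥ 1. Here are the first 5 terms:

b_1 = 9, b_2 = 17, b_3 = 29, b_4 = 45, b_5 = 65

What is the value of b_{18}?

1st diffs: 8, 12, 16, 20.
2nd diffs: 4, 4, 4 (constant).
Newton forward-difference form: b_i = 9 + 8·C(i-1,1) + 4·C(i-1,2).
At i = 18: i-1 = 17, so b_{18} = 9 + 136 + 544 = 689.

689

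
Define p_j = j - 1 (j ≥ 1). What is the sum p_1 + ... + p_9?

Over j = 1..9: Σj = 45.
Total = (1)·45 + (-1)·9 = 36.

36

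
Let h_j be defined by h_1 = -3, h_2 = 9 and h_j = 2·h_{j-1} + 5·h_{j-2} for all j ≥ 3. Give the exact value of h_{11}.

Step forward from the initial values:
h_3 = 3  h_4 = 51  h_5 = 117  h_6 = 489  h_7 = 1563  h_8 = 5571  h_9 = 18957  h_{10} = 65769  h_{11} = 226323.

226323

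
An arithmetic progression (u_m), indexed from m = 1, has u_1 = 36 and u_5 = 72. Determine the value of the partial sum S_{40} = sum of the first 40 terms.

Common difference d = (72 - 36) / (5 - 1) = 9.
u_m = 36 + (m - 1)·9.
u_{40} = 387; S = 40·(36 + 387)/2 = 8460.

8460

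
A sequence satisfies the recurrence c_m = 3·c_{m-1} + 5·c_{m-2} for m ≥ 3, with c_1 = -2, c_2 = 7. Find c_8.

19523

Compute successive terms:
c_3 = 11, c_4 = 68, c_5 = 259, c_6 = 1117, c_7 = 4646, c_8 = 19523.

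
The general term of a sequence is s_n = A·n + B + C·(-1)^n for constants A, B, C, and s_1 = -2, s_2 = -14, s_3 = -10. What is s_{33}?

At n = 1, 2, 3: A + B - C = -2; 2A + B + C = -14; 3A + B - C = -10.
Subtracting the first from the second: A + 2C = -12.
Subtracting the second from the third: A - 2C = 4.
Solving: C = -4, A = -4, then B = -2.
Hence s_{33} = -4·33 + (-2) + (-4)·(-1) = -130.

-130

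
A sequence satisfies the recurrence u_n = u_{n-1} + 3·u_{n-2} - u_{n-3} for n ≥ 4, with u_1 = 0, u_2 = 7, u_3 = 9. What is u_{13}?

Compute successive terms:
u_4 = 30;  u_5 = 50;  u_6 = 131;  u_7 = 251;  u_8 = 594;  u_9 = 1216;  u_{10} = 2747;  u_{11} = 5801;  u_{12} = 12826;  u_{13} = 27482.

27482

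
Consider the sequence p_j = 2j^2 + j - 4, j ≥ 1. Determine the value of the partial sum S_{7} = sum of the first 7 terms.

Over j = 1..7: Σj = 28, Σj² = 140.
Total = (2)·140 + (1)·28 + (-4)·7 = 280.

280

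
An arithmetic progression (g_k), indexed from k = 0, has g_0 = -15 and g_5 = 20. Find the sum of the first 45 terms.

Common difference d = (20 - (-15)) / (5 - 0) = 7.
g_k = -15 + (k - 0)·7.
g_{44} = 293; S = 45·(-15 + 293)/2 = 6255.

6255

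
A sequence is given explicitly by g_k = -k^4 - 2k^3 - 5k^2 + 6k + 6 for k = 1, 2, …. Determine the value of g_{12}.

-24834

g_{12} = -1·12^4 - 2·12^3 - 5·12^2 + 6·12 + 6 = -24834.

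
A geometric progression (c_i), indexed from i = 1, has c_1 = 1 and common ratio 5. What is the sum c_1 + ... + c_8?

97656

c_i = 1·5^(i-1).
S = 1·(5^8 - 1)/(5 - 1) = 1·(390625 - 1)/(4) = 97656.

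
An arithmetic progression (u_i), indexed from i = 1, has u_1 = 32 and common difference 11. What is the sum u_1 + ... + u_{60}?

21390

u_i = 32 + (i - 1)·11.
u_{60} = 681; S = 60·(32 + 681)/2 = 21390.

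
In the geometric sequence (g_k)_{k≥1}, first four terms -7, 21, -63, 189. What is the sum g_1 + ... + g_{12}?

930020

Common ratio r = -3.
g_k = (-7)·(-3)^(k-1).
S = (-7)·((-3)^12 - 1)/(-3 - 1) = (-7)·(531441 - 1)/(-4) = 930020.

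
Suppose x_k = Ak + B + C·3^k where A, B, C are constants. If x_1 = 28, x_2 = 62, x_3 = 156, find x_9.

98460

Write the equations: A + B + 3C = 28; 2A + B + 9C = 62; 3A + B + 27C = 156.
Subtracting the first from the second: A + 6C = 34.
Subtracting the second from the third: A + 18C = 94.
Solving: C = 5, A = 4, then B = 9.
Therefore x_9 = 36 + 9 + 5·19683 = 98460.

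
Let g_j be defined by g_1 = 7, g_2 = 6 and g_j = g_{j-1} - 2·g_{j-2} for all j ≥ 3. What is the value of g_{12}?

292

Iterate the recurrence:
g_3 = -8  g_4 = -20  g_5 = -4  g_6 = 36  g_7 = 44  g_8 = -28  g_9 = -116  g_{10} = -60  g_{11} = 172  g_{12} = 292.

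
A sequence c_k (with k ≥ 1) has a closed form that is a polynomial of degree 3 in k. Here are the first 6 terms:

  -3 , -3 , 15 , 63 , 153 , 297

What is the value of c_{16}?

7347

1st diffs: 0, 18, 48, 90, 144.
2nd diffs: 18, 30, 42, 54.
3rd diffs: 12, 12, 12 (constant).
So c_k = 2k^3 - 3k^2 - 5k + 3.
Evaluating at k = 16 gives c_{16} = 7347.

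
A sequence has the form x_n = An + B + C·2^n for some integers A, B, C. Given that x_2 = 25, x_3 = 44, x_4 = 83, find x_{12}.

20475

Plug in n = 2, 3, 4: 2A + B + 4C = 25; 3A + B + 8C = 44; 4A + B + 16C = 83.
Subtracting the first from the second: A + 4C = 19.
Subtracting the second from the third: A + 8C = 39.
Solving: C = 5, A = -1, then B = 7.
Therefore x_{12} = -12 + 7 + 5·4096 = 20475.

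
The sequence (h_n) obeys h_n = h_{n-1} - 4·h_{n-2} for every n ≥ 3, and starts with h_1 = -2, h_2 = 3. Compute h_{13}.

Iterate the recurrence:
h_3 = 11  h_4 = -1  h_5 = -45  …  h_{10} = -1465  h_{11} = -453  h_{12} = 5407  h_{13} = 7219.

7219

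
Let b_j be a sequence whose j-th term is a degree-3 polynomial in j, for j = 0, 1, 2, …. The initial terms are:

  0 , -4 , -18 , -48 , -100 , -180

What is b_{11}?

-1584

1st diffs: -4, -14, -30, -52, -80.
2nd diffs: -10, -16, -22, -28.
3rd diffs: -6, -6, -6 (constant).
Newton forward-difference form: b_j = (-4)·C(j,1) + (-10)·C(j,2) + (-6)·C(j,3).
At j = 11: j = 11, so b_{11} = -44 - 550 - 990 = -1584.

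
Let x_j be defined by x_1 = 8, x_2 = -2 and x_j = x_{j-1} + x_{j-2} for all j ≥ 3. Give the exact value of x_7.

Step forward from the initial values:
x_3 = 6  x_4 = 4  x_5 = 10  x_6 = 14  x_7 = 24.

24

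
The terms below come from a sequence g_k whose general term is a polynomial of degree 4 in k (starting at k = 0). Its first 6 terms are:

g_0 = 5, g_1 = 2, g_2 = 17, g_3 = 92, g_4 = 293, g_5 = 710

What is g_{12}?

1st diffs: -3, 15, 75, 201, 417.
2nd diffs: 18, 60, 126, 216.
3rd diffs: 42, 66, 90.
4th diffs: 24, 24 (constant).
Newton forward-difference form: g_k = 5 + (-3)·C(k,1) + 18·C(k,2) + 42·C(k,3) + 24·C(k,4).
At k = 12: k = 12, so g_{12} = 5 - 36 + 1188 + 9240 + 11880 = 22277.

22277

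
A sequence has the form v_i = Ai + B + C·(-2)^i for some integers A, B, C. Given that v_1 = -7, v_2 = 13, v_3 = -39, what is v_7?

The three given values yield: A + B - 2C = -7; 2A + B + 4C = 13; 3A + B - 8C = -39.
Subtracting the first from the second: A + 6C = 20.
Subtracting the second from the third: A - 12C = -52.
Solving: C = 4, A = -4, then B = 5.
Therefore v_7 = -28 + 5 + 4·(-128) = -535.

-535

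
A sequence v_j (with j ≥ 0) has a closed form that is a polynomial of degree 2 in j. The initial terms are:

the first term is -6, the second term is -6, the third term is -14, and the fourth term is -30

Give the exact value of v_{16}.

1st diffs: 0, -8, -16.
2nd diffs: -8, -8 (constant).
Newton forward-difference form: v_j = -6 + (-8)·C(j,2).
At j = 16: j = 16, so v_{16} = -6 - 960 = -966.

-966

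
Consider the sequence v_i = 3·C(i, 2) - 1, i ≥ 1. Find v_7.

62

C(7, 2) = 21, so v_7 = 62.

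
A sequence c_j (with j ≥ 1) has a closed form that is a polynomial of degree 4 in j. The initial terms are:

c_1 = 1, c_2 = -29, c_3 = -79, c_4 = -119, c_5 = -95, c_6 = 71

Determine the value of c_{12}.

1st diffs: -30, -50, -40, 24, 166.
2nd diffs: -20, 10, 64, 142.
3rd diffs: 30, 54, 78.
4th diffs: 24, 24 (constant).
Newton forward-difference form: c_j = 1 + (-30)·C(j-1,1) + (-20)·C(j-1,2) + 30·C(j-1,3) + 24·C(j-1,4).
At j = 12: j-1 = 11, so c_{12} = 1 - 330 - 1100 + 4950 + 7920 = 11441.

11441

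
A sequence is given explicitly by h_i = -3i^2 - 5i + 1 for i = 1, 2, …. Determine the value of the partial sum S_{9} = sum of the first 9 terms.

-1071

Over i = 1..9: Σi = 45, Σi² = 285.
Total = (-3)·285 + (-5)·45 + (1)·9 = -1071.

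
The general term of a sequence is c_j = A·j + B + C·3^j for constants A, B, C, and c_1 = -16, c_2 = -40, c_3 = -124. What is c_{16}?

The three given values yield: A + B + 3C = -16; 2A + B + 9C = -40; 3A + B + 27C = -124.
Subtracting the first from the second: A + 6C = -24.
Subtracting the second from the third: A + 18C = -84.
Solving: C = -5, A = 6, then B = -7.
So c_j = 6·j + (-7) + (-5)·3^j; at j=16 this is -215233516.

-215233516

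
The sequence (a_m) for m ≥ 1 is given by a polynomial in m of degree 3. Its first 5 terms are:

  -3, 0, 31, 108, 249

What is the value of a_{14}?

1st diffs: 3, 31, 77, 141.
2nd diffs: 28, 46, 64.
3rd diffs: 18, 18 (constant).
Newton forward-difference form: a_m = -3 + 3·C(m-1,1) + 28·C(m-1,2) + 18·C(m-1,3).
At m = 14: m-1 = 13, so a_{14} = -3 + 39 + 2184 + 5148 = 7368.

7368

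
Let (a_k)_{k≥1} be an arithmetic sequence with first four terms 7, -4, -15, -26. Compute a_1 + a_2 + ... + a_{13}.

Common difference d = -11.
a_k = 7 + (k - 1)·(-11).
a_{13} = -125; S = 13·(7 + (-125))/2 = -767.

-767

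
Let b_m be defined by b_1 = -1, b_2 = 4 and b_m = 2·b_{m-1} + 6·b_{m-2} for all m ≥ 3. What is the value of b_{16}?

118874368

Iterate the recurrence:
b_3 = 2; b_4 = 28; b_5 = 68; …; b_{13} = 2452544; b_{14} = 8944384; b_{15} = 32604032; b_{16} = 118874368.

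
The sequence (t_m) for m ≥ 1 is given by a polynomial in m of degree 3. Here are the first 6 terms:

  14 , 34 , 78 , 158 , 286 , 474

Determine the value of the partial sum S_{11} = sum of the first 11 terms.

1st diffs: 20, 44, 80, 128, 188.
2nd diffs: 24, 36, 48, 60.
3rd diffs: 12, 12, 12 (constant).
So t_m = 2m^3 + 6m + 6.
Continuing: …, 734, 1078, 1518, 2066, …, t_{11} = 2734.
Summing m = 1..11 (11 terms) gives 9174.

9174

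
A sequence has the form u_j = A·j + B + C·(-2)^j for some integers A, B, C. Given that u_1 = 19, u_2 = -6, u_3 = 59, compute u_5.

At j = 1, 2, 3: A + B - 2C = 19; 2A + B + 4C = -6; 3A + B - 8C = 59.
Subtracting the first from the second: A + 6C = -25.
Subtracting the second from the third: A - 12C = 65.
Solving: C = -5, A = 5, then B = 4.
Therefore u_5 = 25 + 4 + (-5)·(-32) = 189.

189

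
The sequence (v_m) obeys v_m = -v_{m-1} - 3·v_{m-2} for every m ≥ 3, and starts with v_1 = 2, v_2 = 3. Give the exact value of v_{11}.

Applying the relation repeatedly:
v_3 = -9  v_4 = 0  v_5 = 27  v_6 = -27  v_7 = -54  v_8 = 135  v_9 = 27  v_{10} = -432  v_{11} = 351.

351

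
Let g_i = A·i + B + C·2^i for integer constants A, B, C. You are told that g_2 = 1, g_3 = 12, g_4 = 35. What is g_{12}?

At i = 2, 3, 4: 2A + B + 4C = 1; 3A + B + 8C = 12; 4A + B + 16C = 35.
Subtracting the first from the second: A + 4C = 11.
Subtracting the second from the third: A + 8C = 23.
Solving: C = 3, A = -1, then B = -9.
So g_i = -1·i + (-9) + 3·2^i; at i=12 this is 12267.

12267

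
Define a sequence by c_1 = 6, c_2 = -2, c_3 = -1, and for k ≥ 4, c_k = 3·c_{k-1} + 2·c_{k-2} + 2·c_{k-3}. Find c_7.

133

c_4 = 5; c_5 = 9; c_6 = 35; c_7 = 133.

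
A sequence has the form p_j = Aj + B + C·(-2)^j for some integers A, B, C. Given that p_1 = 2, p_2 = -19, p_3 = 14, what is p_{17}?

393164

Plug in j = 1, 2, 3: A + B - 2C = 2; 2A + B + 4C = -19; 3A + B - 8C = 14.
Subtracting the first from the second: A + 6C = -21.
Subtracting the second from the third: A - 12C = 33.
Solving: C = -3, A = -3, then B = -1.
Therefore p_{17} = -51 + (-1) + (-3)·(-131072) = 393164.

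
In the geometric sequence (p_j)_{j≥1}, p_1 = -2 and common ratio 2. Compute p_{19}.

-524288

p_j = (-2)·2^(j-1).
p_{19} = (-2)·2^18 = -524288.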